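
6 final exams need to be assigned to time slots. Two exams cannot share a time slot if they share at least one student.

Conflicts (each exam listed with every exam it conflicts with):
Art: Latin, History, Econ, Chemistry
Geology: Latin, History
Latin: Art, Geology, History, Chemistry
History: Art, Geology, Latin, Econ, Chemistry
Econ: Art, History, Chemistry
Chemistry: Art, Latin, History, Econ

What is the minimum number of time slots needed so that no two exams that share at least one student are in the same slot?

Art, Latin, History, Chemistry pairwise conflict, so at least 4 time slots are needed.
A valid assignment using 4 time slots: Art=3, Geology=3, Latin=2, History=1, Econ=2, Chemistry=4. Every pair that conflicts lands in different time slots.

4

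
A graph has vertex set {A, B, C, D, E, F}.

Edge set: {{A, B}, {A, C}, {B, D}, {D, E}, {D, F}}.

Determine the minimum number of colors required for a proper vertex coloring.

2

A and B are adjacent, so at least 2 colors are needed.
A valid assignment using 2 colors: A=1, B=2, C=2, D=1, E=2, F=2. No two adjacent vertices share a color.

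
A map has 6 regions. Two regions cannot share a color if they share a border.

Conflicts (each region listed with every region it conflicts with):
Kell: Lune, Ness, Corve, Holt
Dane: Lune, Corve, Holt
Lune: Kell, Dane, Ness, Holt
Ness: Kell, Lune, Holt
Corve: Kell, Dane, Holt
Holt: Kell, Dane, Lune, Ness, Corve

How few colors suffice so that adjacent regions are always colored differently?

4

Kell, Lune, Ness, Holt pairwise conflict, so at least 4 colors are needed.
4 colors suffice: color 1 → {Holt}; color 2 → {Lune, Corve}; color 3 → {Kell, Dane}; color 4 → {Ness}. No two conflicting regions share a color.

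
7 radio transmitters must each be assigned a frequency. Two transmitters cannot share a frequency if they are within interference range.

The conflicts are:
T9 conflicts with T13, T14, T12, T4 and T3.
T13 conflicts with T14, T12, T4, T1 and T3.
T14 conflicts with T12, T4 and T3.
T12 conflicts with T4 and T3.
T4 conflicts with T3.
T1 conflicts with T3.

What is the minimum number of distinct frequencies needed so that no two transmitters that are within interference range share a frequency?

T9, T13, T14, T12, T4, T3 are mutually in conflict, so at least 6 frequencies are needed.
6 frequencies suffice: frequency 1 → {T13}; frequency 2 → {T3}; frequency 3 → {T4, T1}; frequency 4 → {T9}; frequency 5 → {T14}; frequency 6 → {T12}. Each listed conflict is separated.

6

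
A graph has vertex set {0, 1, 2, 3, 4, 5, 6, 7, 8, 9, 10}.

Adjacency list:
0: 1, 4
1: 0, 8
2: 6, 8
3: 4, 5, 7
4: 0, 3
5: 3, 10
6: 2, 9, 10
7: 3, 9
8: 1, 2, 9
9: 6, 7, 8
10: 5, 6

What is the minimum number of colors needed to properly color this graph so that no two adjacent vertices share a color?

The cycle 0-4-3-7-9-8-1-0 has odd length 7, so it cannot be 2-colored; at least 3 colors are needed.
3 colors suffice: color a → {0, 3, 6, 8}; color b → {1, 2, 4, 9, 10}; color c → {5, 7}. Each edge has distinct colors on its endpoints.

3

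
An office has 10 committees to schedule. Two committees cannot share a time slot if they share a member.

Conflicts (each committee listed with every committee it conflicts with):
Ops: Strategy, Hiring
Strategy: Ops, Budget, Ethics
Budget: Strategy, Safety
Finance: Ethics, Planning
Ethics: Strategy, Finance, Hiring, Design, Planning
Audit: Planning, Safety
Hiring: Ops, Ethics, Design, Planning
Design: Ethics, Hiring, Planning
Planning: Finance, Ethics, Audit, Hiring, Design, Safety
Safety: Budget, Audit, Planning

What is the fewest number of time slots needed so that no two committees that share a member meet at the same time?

Ethics, Hiring, Design, Planning are mutually in conflict, so at least 4 time slots are needed.
A valid assignment using 4 time slots: Ops=2, Strategy=1, Budget=3, Finance=3, Ethics=2, Audit=3, Hiring=3, Design=4, Planning=1, Safety=2. No two conflicting committees share a time slot.

4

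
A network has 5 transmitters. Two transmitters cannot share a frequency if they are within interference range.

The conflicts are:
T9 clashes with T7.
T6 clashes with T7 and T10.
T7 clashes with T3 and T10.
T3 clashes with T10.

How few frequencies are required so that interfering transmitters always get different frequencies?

3

T7, T3, T10 are mutually in conflict, so at least 3 frequencies are needed.
3 frequencies suffice: frequency 1 → {T7}; frequency 2 → {T9, T10}; frequency 3 → {T6, T3}. Each listed conflict is separated.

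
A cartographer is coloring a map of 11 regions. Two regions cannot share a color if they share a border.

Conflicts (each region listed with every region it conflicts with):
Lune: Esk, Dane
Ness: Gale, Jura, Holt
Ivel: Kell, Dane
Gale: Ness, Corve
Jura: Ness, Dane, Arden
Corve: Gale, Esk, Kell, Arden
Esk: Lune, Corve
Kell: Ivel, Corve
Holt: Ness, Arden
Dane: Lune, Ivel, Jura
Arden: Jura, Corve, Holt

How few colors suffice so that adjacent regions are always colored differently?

The cycle Gale-Ness-Jura-Arden-Corve-Gale has odd length 5, so it cannot be 2-colored; at least 3 colors are needed.
One proper 3-coloring: Lune=1, Ness=2, Ivel=1, Gale=3, Jura=1, Corve=1, Esk=2, Kell=2, Holt=1, Dane=2, Arden=2. Each listed conflict is separated.

3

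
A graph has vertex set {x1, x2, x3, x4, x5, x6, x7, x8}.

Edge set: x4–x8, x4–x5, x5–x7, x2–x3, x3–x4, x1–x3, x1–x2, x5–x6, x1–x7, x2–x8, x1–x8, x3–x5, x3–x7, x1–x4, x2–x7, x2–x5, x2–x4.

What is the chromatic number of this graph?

4

x2, x3, x4, x5 are pairwise adjacent (a clique of size 4), so at least 4 colors are needed.
4 colors suffice: color 1 → {x2, x6}; color 2 → {x4, x7}; color 3 → {x3, x8}; color 4 → {x1, x5}. Each edge has distinct colors on its endpoints.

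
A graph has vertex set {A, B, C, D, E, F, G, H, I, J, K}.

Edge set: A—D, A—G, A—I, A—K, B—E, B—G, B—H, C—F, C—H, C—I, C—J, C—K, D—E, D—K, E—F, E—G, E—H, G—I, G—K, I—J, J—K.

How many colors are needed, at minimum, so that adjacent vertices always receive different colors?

3

A, D, K are mutually adjacent, so at least 3 colors are needed.
3 colors suffice: color red → {A, C, E}; color blue → {B, F, I, K}; color green → {D, G, H, J}. No two adjacent vertices share a color.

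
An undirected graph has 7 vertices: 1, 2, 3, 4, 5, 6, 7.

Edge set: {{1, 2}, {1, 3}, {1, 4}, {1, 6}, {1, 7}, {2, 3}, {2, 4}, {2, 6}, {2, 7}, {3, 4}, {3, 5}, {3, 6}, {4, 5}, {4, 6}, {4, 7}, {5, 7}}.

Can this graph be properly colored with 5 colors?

The chromatic number is 5. 1, 2, 3, 4, 6 are pairwise adjacent (a clique of size 5), so at least 5 colors are needed.
5 colors suffice: 1=c, 2=d, 3=b, 4=a, 5=c, 6=e, 7=b.
That is already a proper 5-coloring.

Yes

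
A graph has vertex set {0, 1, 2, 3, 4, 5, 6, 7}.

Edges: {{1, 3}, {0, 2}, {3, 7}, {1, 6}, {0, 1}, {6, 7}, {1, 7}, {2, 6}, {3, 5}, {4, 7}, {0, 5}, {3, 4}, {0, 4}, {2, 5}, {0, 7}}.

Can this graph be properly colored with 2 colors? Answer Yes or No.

1, 3, 7 are pairwise adjacent, so at least 3 colors are needed.
So 2 colors are not enough.

No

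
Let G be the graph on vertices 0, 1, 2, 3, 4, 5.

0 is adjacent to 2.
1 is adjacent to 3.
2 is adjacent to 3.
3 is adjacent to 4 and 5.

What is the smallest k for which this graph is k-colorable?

0 and 2 are adjacent, so at least 2 colors are needed.
2 colors suffice: color red → {0, 3}; color blue → {1, 2, 4, 5}. Every edge joins two different colors.

2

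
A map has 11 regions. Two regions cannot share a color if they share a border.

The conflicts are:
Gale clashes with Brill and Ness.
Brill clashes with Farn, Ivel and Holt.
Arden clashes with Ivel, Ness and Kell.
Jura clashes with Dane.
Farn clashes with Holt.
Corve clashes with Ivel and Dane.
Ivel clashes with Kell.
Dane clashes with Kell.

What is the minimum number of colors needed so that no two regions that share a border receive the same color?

3

Brill, Farn, Holt all conflict with each other, so at least 3 colors are needed.
3 colors suffice: color 1 → {Brill, Arden, Dane}; color 2 → {Jura, Ivel, Ness, Holt}; color 3 → {Gale, Farn, Corve, Kell}. Every pair that conflicts lands in different colors.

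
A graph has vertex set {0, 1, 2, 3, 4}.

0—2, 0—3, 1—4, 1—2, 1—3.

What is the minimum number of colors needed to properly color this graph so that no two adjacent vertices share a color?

2

1 and 2 are adjacent, so at least 2 colors are needed.
2 colors suffice: color a → {0, 1}; color b → {2, 3, 4}. No two adjacent vertices share a color.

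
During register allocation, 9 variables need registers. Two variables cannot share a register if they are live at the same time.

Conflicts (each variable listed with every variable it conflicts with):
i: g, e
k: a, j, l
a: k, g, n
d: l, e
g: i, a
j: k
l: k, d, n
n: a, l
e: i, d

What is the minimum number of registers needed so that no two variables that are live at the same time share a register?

The cycle a-n-l-d-e-i-g-a has odd length 7, so it cannot be 2-colored; at least 3 registers are needed.
3 registers suffice: register 1 → {i, a, j, l}; register 2 → {k, d, g, n}; register 3 → {e}. Each listed conflict is separated.

3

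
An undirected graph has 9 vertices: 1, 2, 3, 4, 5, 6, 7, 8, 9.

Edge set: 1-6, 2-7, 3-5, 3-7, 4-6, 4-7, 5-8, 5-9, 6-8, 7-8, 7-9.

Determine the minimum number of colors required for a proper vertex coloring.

6 and 8 are adjacent, so at least 2 colors are needed.
2 colors suffice: color red → {5, 6, 7}; color blue → {1, 2, 3, 4, 8, 9}. No two adjacent vertices share a color.

2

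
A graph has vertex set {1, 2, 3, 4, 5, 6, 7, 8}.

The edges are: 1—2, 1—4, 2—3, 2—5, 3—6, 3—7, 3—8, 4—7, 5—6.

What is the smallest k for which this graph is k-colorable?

The cycle 1-2-3-7-4-1 has odd length 5, so it cannot be 2-colored; at least 3 colors are needed.
3 colors suffice: color a → {3, 4, 5}; color b → {2, 6, 7, 8}; color c → {1}. Each edge has distinct colors on its endpoints.

3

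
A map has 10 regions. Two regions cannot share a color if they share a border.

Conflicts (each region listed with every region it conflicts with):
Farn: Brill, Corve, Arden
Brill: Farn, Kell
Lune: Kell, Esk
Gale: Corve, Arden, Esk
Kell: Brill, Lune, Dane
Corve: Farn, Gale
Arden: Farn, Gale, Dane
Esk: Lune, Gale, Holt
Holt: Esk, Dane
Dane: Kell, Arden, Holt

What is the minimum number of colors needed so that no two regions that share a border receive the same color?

The cycle Dane-Arden-Gale-Esk-Holt-Dane has odd length 5, so it cannot be 2-colored; at least 3 colors are needed.
One proper 3-coloring: Farn=1, Brill=2, Lune=3, Gale=1, Kell=1, Corve=2, Arden=3, Esk=2, Holt=1, Dane=2. Every pair that conflicts lands in different colors.

3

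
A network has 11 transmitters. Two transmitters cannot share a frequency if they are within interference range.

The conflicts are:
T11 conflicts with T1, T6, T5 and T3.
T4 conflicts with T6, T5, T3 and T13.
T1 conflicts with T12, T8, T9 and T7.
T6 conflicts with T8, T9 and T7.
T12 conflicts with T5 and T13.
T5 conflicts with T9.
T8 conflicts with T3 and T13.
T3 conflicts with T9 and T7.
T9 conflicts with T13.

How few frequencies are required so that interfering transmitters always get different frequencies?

2

T11 and T6 conflict, so at least 2 frequencies are needed.
2 frequencies suffice: frequency 1 → {T1, T6, T5, T3, T13}; frequency 2 → {T11, T4, T12, T8, T9, T7}. No two conflicting transmitters share a frequency.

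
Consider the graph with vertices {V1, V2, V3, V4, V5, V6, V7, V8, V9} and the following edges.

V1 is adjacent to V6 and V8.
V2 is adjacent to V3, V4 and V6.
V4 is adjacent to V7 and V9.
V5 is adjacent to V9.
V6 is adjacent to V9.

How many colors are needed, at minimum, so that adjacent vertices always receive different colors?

2

V5 and V9 are adjacent, so at least 2 colors are needed.
2 colors suffice: color red → {V1, V2, V7, V9}; color blue → {V3, V4, V5, V6, V8}. No two adjacent vertices share a color.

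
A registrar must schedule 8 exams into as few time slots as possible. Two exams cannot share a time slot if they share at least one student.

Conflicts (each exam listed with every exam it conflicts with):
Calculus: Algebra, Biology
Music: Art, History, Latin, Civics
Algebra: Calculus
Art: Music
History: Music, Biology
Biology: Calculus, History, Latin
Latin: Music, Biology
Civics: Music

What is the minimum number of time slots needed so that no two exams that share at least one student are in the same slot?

2

Music and Latin conflict, so at least 2 time slots are needed.
2 time slots suffice: time slot 1 → {Music, Algebra, Biology}; time slot 2 → {Calculus, Art, History, Latin, Civics}. Each listed conflict is separated.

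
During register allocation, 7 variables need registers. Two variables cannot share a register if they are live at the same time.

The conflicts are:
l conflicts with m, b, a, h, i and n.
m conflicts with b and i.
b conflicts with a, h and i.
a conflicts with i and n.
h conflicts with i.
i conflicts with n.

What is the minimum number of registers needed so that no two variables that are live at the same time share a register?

4

l, b, h, i pairwise conflict, so at least 4 registers are needed.
4 registers suffice: register 1 → {i}; register 2 → {l}; register 3 → {b, n}; register 4 → {m, a, h}. No two conflicting variables share a register.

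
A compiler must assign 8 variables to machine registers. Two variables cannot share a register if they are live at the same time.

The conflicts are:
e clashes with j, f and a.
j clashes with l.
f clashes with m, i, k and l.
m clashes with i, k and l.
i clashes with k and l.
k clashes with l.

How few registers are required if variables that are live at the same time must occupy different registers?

f, m, i, k, l all conflict with each other, so at least 5 registers are needed.
A valid assignment using 5 registers: e=2, j=1, f=1, m=5, i=3, a=1, k=4, l=2. Every pair that conflicts lands in different registers.

5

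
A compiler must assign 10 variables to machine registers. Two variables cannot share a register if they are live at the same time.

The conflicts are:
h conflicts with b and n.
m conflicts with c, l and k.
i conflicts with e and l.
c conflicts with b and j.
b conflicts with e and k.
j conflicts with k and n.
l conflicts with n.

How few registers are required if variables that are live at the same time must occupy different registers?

The cycle c-m-l-n-j-c has odd length 5, so it cannot be 2-colored; at least 3 registers are needed.
3 registers suffice: h=2, m=1, i=1, c=2, b=1, e=2, j=3, l=2, k=2, n=1. No two conflicting variables share a register.

3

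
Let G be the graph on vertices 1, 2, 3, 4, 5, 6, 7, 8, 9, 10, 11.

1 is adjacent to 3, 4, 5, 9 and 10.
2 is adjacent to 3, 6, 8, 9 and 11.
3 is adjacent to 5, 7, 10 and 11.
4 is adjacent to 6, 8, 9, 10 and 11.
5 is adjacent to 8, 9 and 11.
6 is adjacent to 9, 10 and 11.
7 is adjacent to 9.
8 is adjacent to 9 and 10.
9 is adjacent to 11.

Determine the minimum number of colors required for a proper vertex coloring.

4, 6, 9, 11 are mutually adjacent (a clique of size 4), so at least 4 colors are needed.
4 colors suffice: color a → {3, 9}; color b → {2, 4, 5, 7}; color c → {10, 11}; color d → {1, 6, 8}. Every edge joins two different colors.

4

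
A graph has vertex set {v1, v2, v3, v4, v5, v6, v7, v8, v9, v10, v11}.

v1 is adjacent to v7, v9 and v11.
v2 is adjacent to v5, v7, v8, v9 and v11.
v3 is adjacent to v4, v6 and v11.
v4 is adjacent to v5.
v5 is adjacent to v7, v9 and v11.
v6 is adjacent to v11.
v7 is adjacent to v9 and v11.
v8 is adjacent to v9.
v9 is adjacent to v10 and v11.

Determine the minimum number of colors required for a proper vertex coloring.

v2, v5, v7, v9, v11 form a clique, so at least 5 colors are needed.
One proper 5-coloring: v1=yellow, v2=yellow, v3=blue, v4=red, v5=purple, v6=green, v7=green, v8=red, v9=blue, v10=red, v11=red. No two adjacent vertices share a color.

5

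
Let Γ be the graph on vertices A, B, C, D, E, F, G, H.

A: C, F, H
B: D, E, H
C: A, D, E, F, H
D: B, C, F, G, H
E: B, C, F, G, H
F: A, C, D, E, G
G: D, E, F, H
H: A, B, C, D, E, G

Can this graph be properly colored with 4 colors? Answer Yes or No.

Yes

The chromatic number is 3. C, D, F are mutually adjacent, so at least 3 colors are needed.
3 colors suffice: color 1 → {F, H}; color 2 → {A, D, E}; color 3 → {B, C, G}.
Since 4 ≥ 3, a proper 4-coloring certainly exists.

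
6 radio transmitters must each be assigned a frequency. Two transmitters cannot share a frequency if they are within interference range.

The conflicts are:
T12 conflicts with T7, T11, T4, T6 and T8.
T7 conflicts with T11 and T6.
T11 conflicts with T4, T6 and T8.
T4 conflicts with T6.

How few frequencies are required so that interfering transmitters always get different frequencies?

4

T12, T7, T11, T6 are mutually in conflict, so at least 4 frequencies are needed.
A valid assignment using 4 frequencies: T12=1, T7=4, T11=2, T4=4, T6=3, T8=3. Each listed conflict is separated.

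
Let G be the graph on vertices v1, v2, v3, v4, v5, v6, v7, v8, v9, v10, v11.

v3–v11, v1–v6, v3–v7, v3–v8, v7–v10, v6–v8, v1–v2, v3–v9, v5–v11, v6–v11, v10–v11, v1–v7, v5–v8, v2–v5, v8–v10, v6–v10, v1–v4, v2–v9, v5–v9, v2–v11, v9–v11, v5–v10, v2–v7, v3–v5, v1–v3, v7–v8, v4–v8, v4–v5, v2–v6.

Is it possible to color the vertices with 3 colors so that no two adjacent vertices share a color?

v3, v5, v9, v11 form a clique, so at least 4 colors are needed.
So 3 colors are not enough.

No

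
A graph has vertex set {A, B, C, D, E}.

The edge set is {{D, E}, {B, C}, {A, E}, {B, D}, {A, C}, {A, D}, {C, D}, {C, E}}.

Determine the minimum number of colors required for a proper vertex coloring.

A, C, D, E form a clique, so at least 4 colors are needed.
4 colors suffice: A=4, B=3, C=1, D=2, E=3. Every edge joins two different colors.

4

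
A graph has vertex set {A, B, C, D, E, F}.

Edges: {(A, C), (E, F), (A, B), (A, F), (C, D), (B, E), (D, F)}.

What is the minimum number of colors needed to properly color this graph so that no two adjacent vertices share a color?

B and E are adjacent, so at least 2 colors are needed.
2 colors suffice: color 1 → {B, C, F}; color 2 → {A, D, E}. Every edge joins two different colors.

2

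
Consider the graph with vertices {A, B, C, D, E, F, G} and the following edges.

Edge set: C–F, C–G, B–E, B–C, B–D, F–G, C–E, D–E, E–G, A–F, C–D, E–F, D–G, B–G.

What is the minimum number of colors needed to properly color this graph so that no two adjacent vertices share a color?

B, C, D, E, G are pairwise adjacent (a clique of size 5), so at least 5 colors are needed.
5 colors suffice: A=red, B=purple, C=red, D=yellow, E=green, F=yellow, G=blue. No two adjacent vertices share a color.

5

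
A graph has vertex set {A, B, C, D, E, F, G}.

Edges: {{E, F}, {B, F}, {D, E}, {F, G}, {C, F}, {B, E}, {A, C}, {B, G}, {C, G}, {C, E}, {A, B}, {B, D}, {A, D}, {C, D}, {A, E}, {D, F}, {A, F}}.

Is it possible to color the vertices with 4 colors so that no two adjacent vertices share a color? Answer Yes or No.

A, B, D, E, F are pairwise adjacent (a clique of size 5), so at least 5 colors are needed.
So 4 colors are not enough.

No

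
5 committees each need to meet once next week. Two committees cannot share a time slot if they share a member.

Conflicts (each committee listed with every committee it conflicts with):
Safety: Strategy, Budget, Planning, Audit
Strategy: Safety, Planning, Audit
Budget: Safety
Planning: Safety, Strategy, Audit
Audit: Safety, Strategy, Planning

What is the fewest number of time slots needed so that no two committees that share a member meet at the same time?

4

Safety, Strategy, Planning, Audit pairwise conflict, so at least 4 time slots are needed.
Using 4 time slots: Safety=1, Strategy=2, Budget=2, Planning=3, Audit=4. No two conflicting committees share a time slot.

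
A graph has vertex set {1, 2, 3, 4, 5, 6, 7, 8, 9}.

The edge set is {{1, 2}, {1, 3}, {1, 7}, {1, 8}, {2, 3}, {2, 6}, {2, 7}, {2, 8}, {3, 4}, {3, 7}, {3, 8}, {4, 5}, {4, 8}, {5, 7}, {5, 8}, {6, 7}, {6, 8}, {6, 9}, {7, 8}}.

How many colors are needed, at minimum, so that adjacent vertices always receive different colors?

1, 2, 3, 7, 8 form a clique, so at least 5 colors are needed.
One proper 5-coloring: 1=purple, 2=green, 3=yellow, 4=blue, 5=green, 6=yellow, 7=blue, 8=red, 9=red. No two adjacent vertices share a color.

5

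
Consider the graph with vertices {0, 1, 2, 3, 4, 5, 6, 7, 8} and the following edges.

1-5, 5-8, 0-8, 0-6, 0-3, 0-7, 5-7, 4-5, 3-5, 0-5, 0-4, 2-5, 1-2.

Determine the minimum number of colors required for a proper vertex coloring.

0, 5, 8 are mutually adjacent, so at least 3 colors are needed.
A valid assignment using 3 colors: 0=b, 1=c, 2=b, 3=c, 4=c, 5=a, 6=a, 7=c, 8=c. Every edge joins two different colors.

3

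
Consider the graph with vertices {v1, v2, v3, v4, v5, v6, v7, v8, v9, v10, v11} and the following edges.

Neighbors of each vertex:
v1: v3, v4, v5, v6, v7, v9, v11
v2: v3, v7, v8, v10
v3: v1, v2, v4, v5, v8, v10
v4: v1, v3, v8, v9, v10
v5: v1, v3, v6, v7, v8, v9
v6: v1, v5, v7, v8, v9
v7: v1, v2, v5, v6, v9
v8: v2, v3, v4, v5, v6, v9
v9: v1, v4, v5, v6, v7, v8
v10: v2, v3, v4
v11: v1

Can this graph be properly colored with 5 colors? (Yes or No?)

Yes

The chromatic number is 5. v1, v5, v6, v7, v9 form a clique, so at least 5 colors are needed.
5 colors suffice: color 1 → {v1, v8, v10}; color 2 → {v3, v9, v11}; color 3 → {v2, v4, v5}; color 4 → {v7}; color 5 → {v6}.
That is already a proper 5-coloring.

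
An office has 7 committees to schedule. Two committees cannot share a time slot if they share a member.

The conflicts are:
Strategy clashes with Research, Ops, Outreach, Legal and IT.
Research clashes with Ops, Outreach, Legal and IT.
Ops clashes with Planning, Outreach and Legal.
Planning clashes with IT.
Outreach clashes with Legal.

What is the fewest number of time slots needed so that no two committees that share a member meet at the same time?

5

Strategy, Research, Ops, Outreach, Legal pairwise conflict, so at least 5 time slots are needed.
Using 5 time slots: Strategy=2, Research=3, Ops=1, Planning=2, Outreach=5, Legal=4, IT=1. No two conflicting committees share a time slot.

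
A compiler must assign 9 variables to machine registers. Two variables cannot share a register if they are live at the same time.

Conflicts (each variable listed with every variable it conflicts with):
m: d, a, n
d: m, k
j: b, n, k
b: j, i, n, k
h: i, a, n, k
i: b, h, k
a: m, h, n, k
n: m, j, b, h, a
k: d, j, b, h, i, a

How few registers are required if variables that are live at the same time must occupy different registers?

m, a, n pairwise conflict, so at least 3 registers are needed.
3 registers suffice: register 1 → {n, k}; register 2 → {d, j, i, a}; register 3 → {m, b, h}. Every pair that conflicts lands in different registers.

3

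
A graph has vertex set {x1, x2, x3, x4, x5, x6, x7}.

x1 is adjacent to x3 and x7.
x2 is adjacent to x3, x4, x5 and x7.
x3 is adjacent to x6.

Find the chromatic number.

x1 and x3 are adjacent, so at least 2 colors are needed.
2 colors suffice: x1=1, x2=1, x3=2, x4=2, x5=2, x6=1, x7=2. Each edge has distinct colors on its endpoints.

2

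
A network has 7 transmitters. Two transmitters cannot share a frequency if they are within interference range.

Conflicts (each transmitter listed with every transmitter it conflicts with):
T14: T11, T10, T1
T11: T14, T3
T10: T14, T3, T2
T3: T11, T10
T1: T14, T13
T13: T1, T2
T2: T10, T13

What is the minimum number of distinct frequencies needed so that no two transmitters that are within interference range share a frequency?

3

The cycle T2-T13-T1-T14-T10-T2 has odd length 5, so it cannot be 2-colored; at least 3 frequencies are needed.
3 frequencies suffice: frequency 1 → {T11, T10, T1}; frequency 2 → {T14, T3, T2}; frequency 3 → {T13}. Each listed conflict is separated.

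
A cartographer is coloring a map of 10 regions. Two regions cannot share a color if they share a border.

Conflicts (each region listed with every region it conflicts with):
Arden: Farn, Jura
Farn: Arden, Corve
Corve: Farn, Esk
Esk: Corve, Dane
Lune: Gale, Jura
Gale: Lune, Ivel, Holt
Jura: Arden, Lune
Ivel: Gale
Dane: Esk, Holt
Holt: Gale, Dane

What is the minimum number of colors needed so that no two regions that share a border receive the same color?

The cycle Holt-Dane-Esk-Corve-Farn-Arden-Jura-Lune-Gale-Holt has odd length 9, so it cannot be 2-colored; at least 3 colors are needed.
3 colors suffice: color 1 → {Farn, Gale, Jura, Dane}; color 2 → {Arden, Corve, Lune, Ivel, Holt}; color 3 → {Esk}. Every pair that conflicts lands in different colors.

3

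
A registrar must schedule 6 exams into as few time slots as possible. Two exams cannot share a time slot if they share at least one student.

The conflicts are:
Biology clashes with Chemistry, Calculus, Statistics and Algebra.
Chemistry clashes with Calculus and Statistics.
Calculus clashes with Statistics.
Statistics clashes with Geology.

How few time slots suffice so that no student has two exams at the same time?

4

Biology, Chemistry, Calculus, Statistics are mutually in conflict, so at least 4 time slots are needed.
Using 4 time slots: Biology=1, Chemistry=4, Calculus=3, Statistics=2, Geology=1, Algebra=2. Each listed conflict is separated.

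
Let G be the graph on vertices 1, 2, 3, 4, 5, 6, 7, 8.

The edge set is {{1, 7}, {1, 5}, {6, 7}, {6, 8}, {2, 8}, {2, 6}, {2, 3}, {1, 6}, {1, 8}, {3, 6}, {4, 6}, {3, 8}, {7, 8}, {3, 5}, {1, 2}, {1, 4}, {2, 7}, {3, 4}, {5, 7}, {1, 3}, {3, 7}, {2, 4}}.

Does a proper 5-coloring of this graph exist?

1, 2, 3, 6, 7, 8 are pairwise adjacent (a clique of size 6), so at least 6 colors are needed.
So 5 colors are not enough.

No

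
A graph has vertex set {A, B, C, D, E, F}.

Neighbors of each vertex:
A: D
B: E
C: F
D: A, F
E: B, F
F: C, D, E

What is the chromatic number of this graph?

E and F are adjacent, so at least 2 colors are needed.
One proper 2-coloring: A=red, B=red, C=blue, D=blue, E=blue, F=red. No two adjacent vertices share a color.

2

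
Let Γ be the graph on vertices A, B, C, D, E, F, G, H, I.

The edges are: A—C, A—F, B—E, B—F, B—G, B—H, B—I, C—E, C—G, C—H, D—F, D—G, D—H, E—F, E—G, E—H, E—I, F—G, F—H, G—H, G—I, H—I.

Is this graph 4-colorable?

No

B, E, F, G, H form a clique, so at least 5 colors are needed.
So 4 colors are not enough.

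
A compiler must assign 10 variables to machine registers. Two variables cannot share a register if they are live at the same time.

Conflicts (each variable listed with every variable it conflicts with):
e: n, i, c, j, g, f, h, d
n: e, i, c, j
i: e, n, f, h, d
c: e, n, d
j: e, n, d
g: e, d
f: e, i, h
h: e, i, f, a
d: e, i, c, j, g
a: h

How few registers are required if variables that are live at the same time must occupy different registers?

e, i, f, h all conflict with each other, so at least 4 registers are needed.
Using 4 registers: e=1, n=3, i=2, c=2, j=2, g=2, f=4, h=3, d=3, a=1. Every pair that conflicts lands in different registers.

4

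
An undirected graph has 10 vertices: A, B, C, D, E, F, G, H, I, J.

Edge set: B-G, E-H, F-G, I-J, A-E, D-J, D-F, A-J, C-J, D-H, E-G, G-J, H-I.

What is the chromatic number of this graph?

3

The cycle D-F-G-E-H-D has odd length 5, so it cannot be 2-colored; at least 3 colors are needed.
A valid assignment using 3 colors: A=2, B=1, C=2, D=2, E=3, F=1, G=2, H=1, I=2, J=1. Each edge has distinct colors on its endpoints.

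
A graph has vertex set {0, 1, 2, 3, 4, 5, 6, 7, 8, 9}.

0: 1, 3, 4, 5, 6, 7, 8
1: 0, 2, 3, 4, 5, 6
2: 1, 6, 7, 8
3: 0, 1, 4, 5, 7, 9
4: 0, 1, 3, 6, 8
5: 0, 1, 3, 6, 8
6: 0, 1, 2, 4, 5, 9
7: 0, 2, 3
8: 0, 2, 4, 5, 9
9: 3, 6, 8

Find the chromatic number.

4

0, 1, 3, 4 are pairwise adjacent (a clique of size 4), so at least 4 colors are needed.
4 colors suffice: color red → {0, 2, 9}; color blue → {3, 6, 8}; color green → {1, 7}; color yellow → {4, 5}. Every edge joins two different colors.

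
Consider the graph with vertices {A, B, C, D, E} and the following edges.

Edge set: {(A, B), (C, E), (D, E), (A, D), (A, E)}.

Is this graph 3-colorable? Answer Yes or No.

The chromatic number is 3. A, D, E form a triangle, so at least 3 colors are needed.
A valid assignment using 3 colors: A=red, B=blue, C=red, D=green, E=blue.
That is already a proper 3-coloring.

Yes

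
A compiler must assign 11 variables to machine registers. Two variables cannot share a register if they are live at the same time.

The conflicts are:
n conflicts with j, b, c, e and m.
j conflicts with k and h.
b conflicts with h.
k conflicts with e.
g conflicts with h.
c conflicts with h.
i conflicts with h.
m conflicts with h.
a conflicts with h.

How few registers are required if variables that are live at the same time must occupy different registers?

k and e conflict, so at least 2 registers are needed.
Using 2 registers: n=1, j=2, b=2, k=1, g=2, c=2, i=2, e=2, m=2, a=2, h=1. No two conflicting variables share a register.

2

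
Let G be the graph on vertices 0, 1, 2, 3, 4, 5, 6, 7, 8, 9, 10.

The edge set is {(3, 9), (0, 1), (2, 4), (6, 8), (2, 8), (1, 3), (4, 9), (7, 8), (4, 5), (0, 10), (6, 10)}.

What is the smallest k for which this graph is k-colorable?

3

The cycle 0-10-6-8-2-4-9-3-1-0 has odd length 9, so it cannot be 2-colored; at least 3 colors are needed.
A valid assignment using 3 colors: 0=a, 1=b, 2=b, 3=a, 4=a, 5=b, 6=c, 7=b, 8=a, 9=b, 10=b. Every edge joins two different colors.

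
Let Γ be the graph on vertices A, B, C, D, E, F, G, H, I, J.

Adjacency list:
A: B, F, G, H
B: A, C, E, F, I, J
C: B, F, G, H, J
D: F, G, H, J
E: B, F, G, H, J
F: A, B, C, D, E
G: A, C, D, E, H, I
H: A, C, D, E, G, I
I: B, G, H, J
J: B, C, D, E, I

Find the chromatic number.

3

A, G, H form a triangle, so at least 3 colors are needed.
A valid assignment using 3 colors: A=3, B=1, C=3, D=3, E=3, F=2, G=2, H=1, I=3, J=2. Each edge has distinct colors on its endpoints.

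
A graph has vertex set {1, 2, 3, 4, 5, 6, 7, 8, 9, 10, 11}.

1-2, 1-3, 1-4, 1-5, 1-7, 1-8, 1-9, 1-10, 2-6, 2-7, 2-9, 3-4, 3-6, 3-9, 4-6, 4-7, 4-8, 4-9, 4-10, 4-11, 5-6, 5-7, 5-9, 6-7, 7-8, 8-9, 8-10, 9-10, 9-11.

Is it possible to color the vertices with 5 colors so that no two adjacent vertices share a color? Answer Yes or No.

The chromatic number is 5. 1, 4, 8, 9, 10 are mutually adjacent (a clique of size 5), so at least 5 colors are needed.
5 colors suffice: color red → {2, 4, 5}; color blue → {1, 6, 11}; color green → {7, 9}; color yellow → {3, 8}; color purple → {10}.
That is already a proper 5-coloring.

Yes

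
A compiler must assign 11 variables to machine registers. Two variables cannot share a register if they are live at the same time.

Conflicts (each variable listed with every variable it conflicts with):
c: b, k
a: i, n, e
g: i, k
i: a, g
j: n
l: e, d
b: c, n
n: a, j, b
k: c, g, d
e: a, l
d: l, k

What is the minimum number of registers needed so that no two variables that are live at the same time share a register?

3

The cycle n-a-i-g-k-c-b-n has odd length 7, so it cannot be 2-colored; at least 3 registers are needed.
3 registers suffice: register 1 → {i, n, k, e}; register 2 → {c, a, g, j, d}; register 3 → {l, b}. Every pair that conflicts lands in different registers.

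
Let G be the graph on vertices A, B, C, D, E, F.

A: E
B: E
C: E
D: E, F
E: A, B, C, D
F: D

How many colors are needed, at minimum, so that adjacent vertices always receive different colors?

D and E are adjacent, so at least 2 colors are needed.
2 colors suffice: A=blue, B=blue, C=blue, D=blue, E=red, F=red. Every edge joins two different colors.

2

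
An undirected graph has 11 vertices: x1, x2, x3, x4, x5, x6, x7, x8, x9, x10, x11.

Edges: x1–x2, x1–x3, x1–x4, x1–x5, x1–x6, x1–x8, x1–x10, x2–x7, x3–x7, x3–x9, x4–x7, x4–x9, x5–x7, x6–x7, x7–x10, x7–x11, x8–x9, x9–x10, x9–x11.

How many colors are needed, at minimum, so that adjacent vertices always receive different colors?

x3 and x7 are adjacent, so at least 2 colors are needed.
2 colors suffice: color 1 → {x1, x7, x9}; color 2 → {x2, x3, x4, x5, x6, x8, x10, x11}. Each edge has distinct colors on its endpoints.

2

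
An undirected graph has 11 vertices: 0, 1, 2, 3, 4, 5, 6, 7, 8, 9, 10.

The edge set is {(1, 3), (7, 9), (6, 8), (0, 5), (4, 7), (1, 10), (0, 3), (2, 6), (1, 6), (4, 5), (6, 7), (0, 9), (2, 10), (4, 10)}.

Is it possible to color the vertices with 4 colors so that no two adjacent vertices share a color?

Yes

The chromatic number is 3. The cycle 5-0-9-7-4-5 has odd length 5, so it cannot be 2-colored; at least 3 colors are needed.
3 colors suffice: 0=red, 1=green, 2=green, 3=blue, 4=red, 5=blue, 6=red, 7=blue, 8=blue, 9=green, 10=blue.
Since 4 ≥ 3, a proper 4-coloring certainly exists.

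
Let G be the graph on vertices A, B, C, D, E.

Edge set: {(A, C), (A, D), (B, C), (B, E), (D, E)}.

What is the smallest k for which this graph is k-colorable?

3

The cycle A-C-B-E-D-A has odd length 5, so it cannot be 2-colored; at least 3 colors are needed.
3 colors suffice: A=1, B=1, C=2, D=3, E=2. No two adjacent vertices share a color.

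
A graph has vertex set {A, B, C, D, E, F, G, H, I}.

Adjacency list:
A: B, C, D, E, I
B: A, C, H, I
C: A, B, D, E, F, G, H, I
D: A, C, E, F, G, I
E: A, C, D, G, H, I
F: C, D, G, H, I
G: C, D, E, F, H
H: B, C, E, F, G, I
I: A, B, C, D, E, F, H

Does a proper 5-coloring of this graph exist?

Yes

The chromatic number is 5. A, C, D, E, I are mutually adjacent (a clique of size 5), so at least 5 colors are needed.
5 colors suffice: color red → {C}; color blue → {G, I}; color green → {D, H}; color yellow → {B, E, F}; color purple → {A}.
That is already a proper 5-coloring.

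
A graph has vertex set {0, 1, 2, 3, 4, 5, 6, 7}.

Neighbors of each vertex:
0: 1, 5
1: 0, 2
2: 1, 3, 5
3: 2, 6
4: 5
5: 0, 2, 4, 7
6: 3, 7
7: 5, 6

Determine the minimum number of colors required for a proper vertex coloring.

3

The cycle 7-6-3-2-5-7 has odd length 5, so it cannot be 2-colored; at least 3 colors are needed.
3 colors suffice: color a → {1, 3, 5}; color b → {0, 2, 4, 7}; color c → {6}. No two adjacent vertices share a color.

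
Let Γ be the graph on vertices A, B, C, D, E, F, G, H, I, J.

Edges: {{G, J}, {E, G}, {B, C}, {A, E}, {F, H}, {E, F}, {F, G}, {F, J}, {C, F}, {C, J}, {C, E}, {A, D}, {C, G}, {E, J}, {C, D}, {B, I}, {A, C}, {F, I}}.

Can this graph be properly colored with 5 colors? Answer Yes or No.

Yes

The chromatic number is 5. C, E, F, G, J are pairwise adjacent (a clique of size 5), so at least 5 colors are needed.
One proper 5-coloring: A=2, B=2, C=1, D=3, E=3, F=2, G=5, H=1, I=1, J=4.
That is already a proper 5-coloring.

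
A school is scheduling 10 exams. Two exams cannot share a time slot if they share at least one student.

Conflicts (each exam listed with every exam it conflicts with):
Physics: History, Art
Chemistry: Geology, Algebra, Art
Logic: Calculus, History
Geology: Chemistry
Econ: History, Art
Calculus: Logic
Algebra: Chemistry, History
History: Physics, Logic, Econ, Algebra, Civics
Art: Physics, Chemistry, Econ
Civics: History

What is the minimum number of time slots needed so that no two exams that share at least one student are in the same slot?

The cycle Chemistry-Art-Econ-History-Algebra-Chemistry has odd length 5, so it cannot be 2-colored; at least 3 time slots are needed.
3 time slots suffice: time slot 1 → {Chemistry, Calculus, History}; time slot 2 → {Logic, Geology, Algebra, Art, Civics}; time slot 3 → {Physics, Econ}. No two conflicting exams share a time slot.

3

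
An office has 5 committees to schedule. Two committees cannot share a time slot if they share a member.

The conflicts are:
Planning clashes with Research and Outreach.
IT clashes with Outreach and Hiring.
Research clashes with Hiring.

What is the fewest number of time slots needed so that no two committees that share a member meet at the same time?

3

The cycle Outreach-Planning-Research-Hiring-IT-Outreach has odd length 5, so it cannot be 2-colored; at least 3 time slots are needed.
A valid assignment using 3 time slots: Planning=2, IT=1, Research=1, Outreach=3, Hiring=2. Every pair that conflicts lands in different time slots.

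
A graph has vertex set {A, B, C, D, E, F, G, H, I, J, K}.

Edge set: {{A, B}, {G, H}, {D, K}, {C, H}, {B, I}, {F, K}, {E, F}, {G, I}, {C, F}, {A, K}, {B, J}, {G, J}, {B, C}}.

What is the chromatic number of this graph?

3

The cycle F-K-A-B-C-F has odd length 5, so it cannot be 2-colored; at least 3 colors are needed.
3 colors suffice: color 1 → {B, E, G, K}; color 2 → {A, C, D, I, J}; color 3 → {F, H}. No two adjacent vertices share a color.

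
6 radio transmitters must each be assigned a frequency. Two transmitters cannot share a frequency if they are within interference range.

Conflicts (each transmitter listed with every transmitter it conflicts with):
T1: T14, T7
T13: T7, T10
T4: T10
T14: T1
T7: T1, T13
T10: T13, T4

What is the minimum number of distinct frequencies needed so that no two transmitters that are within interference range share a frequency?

T1 and T14 conflict, so at least 2 frequencies are needed.
2 frequencies suffice: frequency 1 → {T1, T13, T4}; frequency 2 → {T14, T7, T10}. No two conflicting transmitters share a frequency.

2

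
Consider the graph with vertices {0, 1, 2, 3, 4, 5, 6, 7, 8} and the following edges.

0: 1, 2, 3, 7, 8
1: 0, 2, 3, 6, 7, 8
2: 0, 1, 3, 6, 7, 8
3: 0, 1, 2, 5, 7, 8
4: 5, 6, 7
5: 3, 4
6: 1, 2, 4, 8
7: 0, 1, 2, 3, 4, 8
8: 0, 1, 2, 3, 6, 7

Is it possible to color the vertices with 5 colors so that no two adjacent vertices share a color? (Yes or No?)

No

0, 1, 2, 3, 7, 8 are mutually adjacent (a clique of size 6), so at least 6 colors are needed.
So 5 colors are not enough.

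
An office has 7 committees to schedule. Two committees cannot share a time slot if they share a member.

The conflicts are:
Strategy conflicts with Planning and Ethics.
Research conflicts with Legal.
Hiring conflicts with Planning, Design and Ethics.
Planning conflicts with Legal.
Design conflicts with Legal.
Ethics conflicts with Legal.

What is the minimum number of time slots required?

Strategy and Planning conflict, so at least 2 time slots are needed.
Using 2 time slots: Strategy=1, Research=2, Hiring=1, Planning=2, Design=2, Ethics=2, Legal=1. No two conflicting committees share a time slot.

2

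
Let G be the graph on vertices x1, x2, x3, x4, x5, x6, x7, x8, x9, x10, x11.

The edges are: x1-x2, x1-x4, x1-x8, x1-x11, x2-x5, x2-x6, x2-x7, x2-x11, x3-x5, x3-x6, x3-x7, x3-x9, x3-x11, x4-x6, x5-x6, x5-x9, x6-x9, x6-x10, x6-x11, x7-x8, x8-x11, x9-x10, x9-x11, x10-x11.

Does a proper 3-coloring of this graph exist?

x6, x9, x10, x11 are mutually adjacent (a clique of size 4), so at least 4 colors are needed.
So 3 colors are not enough.

No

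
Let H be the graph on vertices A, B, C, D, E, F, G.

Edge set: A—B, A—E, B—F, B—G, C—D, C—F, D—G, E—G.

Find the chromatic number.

The cycle F-B-G-D-C-F has odd length 5, so it cannot be 2-colored; at least 3 colors are needed.
3 colors suffice: A=red, B=blue, C=green, D=blue, E=blue, F=red, G=red. Every edge joins two different colors.

3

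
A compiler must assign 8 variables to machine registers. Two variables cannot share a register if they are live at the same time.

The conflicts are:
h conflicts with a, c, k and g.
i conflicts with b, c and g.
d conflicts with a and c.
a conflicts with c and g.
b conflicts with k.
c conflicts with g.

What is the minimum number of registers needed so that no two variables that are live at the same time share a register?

4

h, a, c, g all conflict with each other, so at least 4 registers are needed.
4 registers suffice: register 1 → {b, c}; register 2 → {i, a, k}; register 3 → {d, g}; register 4 → {h}. No two conflicting variables share a register.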